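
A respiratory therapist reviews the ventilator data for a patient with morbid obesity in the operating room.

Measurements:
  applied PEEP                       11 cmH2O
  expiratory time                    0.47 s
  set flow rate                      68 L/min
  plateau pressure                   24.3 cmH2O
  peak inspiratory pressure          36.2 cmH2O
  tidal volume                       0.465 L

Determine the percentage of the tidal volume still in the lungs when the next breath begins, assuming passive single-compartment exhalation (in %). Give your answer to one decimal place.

Flow: 68 L/min ÷ 60 = 1.1333 L/s.
R = (PIP − Pplat)/V̇ = (36.2 − 24.3) / 1.1333 = 11.9/1.1333 = 10.5 cmH2O·s/L.
C = Vt/(Pplat − PEEP) = 465.0 / (24.3 − 11) = 465.0/13.3 = 34.962 mL/cmH2O.
τ = R × C = 10.5 × 0.03496 L/cmH2O = 0.3671 s.
Fraction remaining at end-expiration = e^(−Te/τ) = e^(−0.47/0.3671) = 0.278 → 27.8%.

27.8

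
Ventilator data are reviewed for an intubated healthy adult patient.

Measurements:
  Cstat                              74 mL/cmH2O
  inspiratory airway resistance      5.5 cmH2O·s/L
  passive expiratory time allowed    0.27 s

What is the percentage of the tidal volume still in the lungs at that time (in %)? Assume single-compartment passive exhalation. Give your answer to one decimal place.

51.5

τ = R × C = 5.5 × 74 mL/cmH2O = 5.5 × 0.074 L/cmH2O = 0.407 s.
Passive exhalation: V(t)/V₀ = e^(−t/τ) = e^(−0.27/0.407) = 0.5151.
Fraction remaining = 0.5151 → 51.51%.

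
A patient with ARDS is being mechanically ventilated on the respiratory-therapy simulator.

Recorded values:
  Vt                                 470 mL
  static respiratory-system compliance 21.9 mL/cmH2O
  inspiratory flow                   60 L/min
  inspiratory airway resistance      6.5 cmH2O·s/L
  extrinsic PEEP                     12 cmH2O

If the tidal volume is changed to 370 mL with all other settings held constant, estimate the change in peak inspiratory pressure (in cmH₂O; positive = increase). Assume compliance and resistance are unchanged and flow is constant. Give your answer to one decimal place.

PIP = Vt/C + R·V̇ + PEEP (constant-flow equation of motion).
Only the elastic term changes: ΔPIP = ΔVt / C = (370 − 470) / 21.9 = -4.566 cmH2O.

-4.6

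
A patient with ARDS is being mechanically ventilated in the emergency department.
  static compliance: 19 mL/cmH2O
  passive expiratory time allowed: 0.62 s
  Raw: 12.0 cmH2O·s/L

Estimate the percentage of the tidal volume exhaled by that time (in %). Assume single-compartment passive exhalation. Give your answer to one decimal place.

τ = R × C = 12.0 × 19 mL/cmH2O = 12.0 × 0.019 L/cmH2O = 0.228 s.
Passive exhalation: V(t)/V₀ = e^(−t/τ) = e^(−0.62/0.228) = 0.06592.
Fraction exhaled = 1 − 0.06592 = 0.9341 → 93.41%.

93.4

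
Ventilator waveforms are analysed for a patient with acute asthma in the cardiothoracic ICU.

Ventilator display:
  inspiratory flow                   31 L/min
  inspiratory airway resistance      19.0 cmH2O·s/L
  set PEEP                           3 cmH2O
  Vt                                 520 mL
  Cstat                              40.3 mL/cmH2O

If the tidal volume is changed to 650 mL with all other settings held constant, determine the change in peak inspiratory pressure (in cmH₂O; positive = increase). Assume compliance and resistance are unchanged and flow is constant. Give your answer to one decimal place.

PIP = Vt/C + R·V̇ + PEEP (constant-flow equation of motion).
Only the elastic term changes: ΔPIP = ΔVt / C = (650 − 520) / 40.3 = 3.226 cmH2O.

3.2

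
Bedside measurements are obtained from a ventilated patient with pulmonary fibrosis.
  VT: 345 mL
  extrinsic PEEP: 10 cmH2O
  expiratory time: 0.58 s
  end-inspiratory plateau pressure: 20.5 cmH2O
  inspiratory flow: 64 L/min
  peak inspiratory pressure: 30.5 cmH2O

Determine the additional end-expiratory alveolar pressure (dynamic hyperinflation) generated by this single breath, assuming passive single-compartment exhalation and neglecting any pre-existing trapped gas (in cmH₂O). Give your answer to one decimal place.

1.6

Flow: 64 L/min ÷ 60 = 1.0667 L/s.
R = (PIP − Pplat)/V̇ = (30.5 − 20.5) / 1.0667 = 10.0/1.0667 = 9.375 cmH2O·s/L.
C = Vt/(Pplat − PEEP) = 345.0 / (20.5 − 10) = 345.0/10.5 = 32.857 mL/cmH2O.
τ = R × C = 9.375 × 0.03286 L/cmH2O = 0.3081 s.
Fraction remaining = e^(−Te/τ) = e^(−0.58/0.3081) = 0.1522; trapped volume = 345.0 × 0.1522 = 52.509 mL.
Additional alveolar pressure from trapping ≈ V_trapped / C = 52.509 / 32.857 = 1.598 cmH2O.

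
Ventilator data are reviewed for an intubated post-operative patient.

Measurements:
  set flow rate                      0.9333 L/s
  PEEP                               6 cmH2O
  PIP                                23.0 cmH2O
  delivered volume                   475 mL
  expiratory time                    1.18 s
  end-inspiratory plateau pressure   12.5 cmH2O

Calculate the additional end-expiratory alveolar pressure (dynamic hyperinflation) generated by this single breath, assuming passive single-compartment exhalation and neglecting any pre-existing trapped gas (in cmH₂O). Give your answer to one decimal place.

1.5

R = (PIP − Pplat)/V̇ = (23.0 − 12.5) / 0.9333 = 10.5/0.9333 = 11.25 cmH2O·s/L.
C = Vt/(Pplat − PEEP) = 475.0 / (12.5 − 6) = 475.0/6.5 = 73.077 mL/cmH2O.
τ = R × C = 11.25 × 0.07308 L/cmH2O = 0.8222 s.
Fraction remaining = e^(−Te/τ) = e^(−1.18/0.8222) = 0.2381; trapped volume = 475.0 × 0.2381 = 113.1 mL.
Additional alveolar pressure from trapping ≈ V_trapped / C = 113.1 / 73.077 = 1.548 cmH2O.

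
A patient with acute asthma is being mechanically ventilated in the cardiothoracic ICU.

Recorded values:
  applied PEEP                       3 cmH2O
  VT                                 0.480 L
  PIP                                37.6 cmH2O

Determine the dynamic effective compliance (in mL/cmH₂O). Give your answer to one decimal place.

13.9

Dynamic compliance = Vt / (PIP − PEEP) = 480 / (37.6 − 3) = 480 / 34.6 = 13.873 mL/cmH2O.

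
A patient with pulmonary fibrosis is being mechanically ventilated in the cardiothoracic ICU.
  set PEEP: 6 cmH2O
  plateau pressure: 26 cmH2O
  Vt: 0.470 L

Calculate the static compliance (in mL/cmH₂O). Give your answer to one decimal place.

Cstat = Vt / (Pplat − PEEP) = 470 / (26 − 6) = 470 / 20.0 = 23.5 mL/cmH2O.

23.5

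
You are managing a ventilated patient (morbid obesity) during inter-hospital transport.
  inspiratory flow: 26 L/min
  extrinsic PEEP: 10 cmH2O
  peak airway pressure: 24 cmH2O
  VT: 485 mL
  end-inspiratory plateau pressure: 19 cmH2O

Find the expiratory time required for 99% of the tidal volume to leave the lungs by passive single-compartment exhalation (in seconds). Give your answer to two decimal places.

Flow: 26 L/min ÷ 60 = 0.4333 L/s.
R = (PIP − Pplat)/V̇ = (24 − 19) / 0.4333 = 5.0/0.4333 = 11.539 cmH2O·s/L.
C = Vt/(Pplat − PEEP) = 485.0 / (19 − 10) = 485.0/9.0 = 53.889 mL/cmH2O.
τ = R × C = 11.539 × 0.05389 L/cmH2O = 0.6218 s.
t = −τ·ln(1 − 0.99) = −0.6218·ln(0.01) = 2.863 s.

2.86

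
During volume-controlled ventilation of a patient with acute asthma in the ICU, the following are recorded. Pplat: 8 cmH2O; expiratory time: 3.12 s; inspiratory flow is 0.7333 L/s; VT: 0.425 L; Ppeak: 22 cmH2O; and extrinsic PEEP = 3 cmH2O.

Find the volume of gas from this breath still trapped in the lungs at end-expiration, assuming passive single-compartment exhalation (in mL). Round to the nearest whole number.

62

R = (PIP − Pplat)/V̇ = (22 − 8) / 0.7333 = 14.0/0.7333 = 19.092 cmH2O·s/L.
C = Vt/(Pplat − PEEP) = 425.0 / (8 − 3) = 425.0/5.0 = 85.0 mL/cmH2O.
τ = R × C = 19.092 × 0.085 L/cmH2O = 1.623 s.
Fraction remaining = e^(−Te/τ) = e^(−3.12/1.623) = 0.1463.
Trapped volume = 425.0 × 0.1463 = 62.178 mL.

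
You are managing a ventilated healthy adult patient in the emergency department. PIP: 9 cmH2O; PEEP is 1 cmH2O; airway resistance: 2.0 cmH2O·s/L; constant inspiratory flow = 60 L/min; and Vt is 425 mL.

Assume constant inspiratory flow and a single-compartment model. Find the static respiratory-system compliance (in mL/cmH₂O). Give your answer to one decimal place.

70.8

Flow: 60 L/min ÷ 60 = 1 L/s.
Equation of motion (constant flow): PIP = Vt/C + R·V̇ + PEEP.
Vt/C = PIP − R·V̇ − PEEP = 9 − 2.0×1 − 1 = 9 − 2.0 − 1 = 6.0 cmH2O.
C = Vt / 6.0 = 425 / 6.0 = 70.833 mL/cmH2O.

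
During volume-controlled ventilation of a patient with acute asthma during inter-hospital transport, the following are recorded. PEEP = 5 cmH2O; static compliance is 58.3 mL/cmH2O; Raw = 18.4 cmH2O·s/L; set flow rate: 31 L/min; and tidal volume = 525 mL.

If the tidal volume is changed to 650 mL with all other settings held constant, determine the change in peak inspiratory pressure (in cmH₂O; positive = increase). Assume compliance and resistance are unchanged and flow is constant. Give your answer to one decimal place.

2.1

PIP = Vt/C + R·V̇ + PEEP (constant-flow equation of motion).
Only the elastic term changes: ΔPIP = ΔVt / C = (650 − 525) / 58.3 = 2.144 cmH2O.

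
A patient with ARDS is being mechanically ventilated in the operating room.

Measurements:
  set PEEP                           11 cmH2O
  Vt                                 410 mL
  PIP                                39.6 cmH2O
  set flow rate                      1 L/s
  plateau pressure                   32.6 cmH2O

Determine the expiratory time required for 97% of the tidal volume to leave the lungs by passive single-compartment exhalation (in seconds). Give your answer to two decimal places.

0.47

R = (PIP − Pplat)/V̇ = (39.6 − 32.6) / 1 = 7.0/1 = 7.0 cmH2O·s/L.
C = Vt/(Pplat − PEEP) = 410.0 / (32.6 − 11) = 410.0/21.6 = 18.981 mL/cmH2O.
τ = R × C = 7.0 × 0.01898 L/cmH2O = 0.1329 s.
t = −τ·ln(1 − 0.97) = −0.1329·ln(0.03) = 0.466 s.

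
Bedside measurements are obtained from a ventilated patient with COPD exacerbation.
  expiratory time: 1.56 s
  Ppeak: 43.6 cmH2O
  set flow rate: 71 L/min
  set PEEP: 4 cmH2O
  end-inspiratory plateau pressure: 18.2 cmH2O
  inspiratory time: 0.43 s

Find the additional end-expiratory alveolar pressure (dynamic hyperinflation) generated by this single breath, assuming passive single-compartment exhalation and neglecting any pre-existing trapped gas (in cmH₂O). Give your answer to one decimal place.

1.9

Flow: 71 L/min ÷ 60 = 1.1833 L/s.
Vt = flow × Ti = 1.1833 L/s × 0.43 s × 1000 mL/L = 508.82 mL.
R = (PIP − Pplat)/V̇ = (43.6 − 18.2) / 1.1833 = 25.4/1.1833 = 21.465 cmH2O·s/L.
C = Vt/(Pplat − PEEP) = 508.82 / (18.2 − 4) = 508.82/14.2 = 35.832 mL/cmH2O.
τ = R × C = 21.465 × 0.03583 L/cmH2O = 0.7691 s.
Fraction remaining = e^(−Te/τ) = e^(−1.56/0.7691) = 0.1316; trapped volume = 508.82 × 0.1316 = 66.961 mL.
Additional alveolar pressure from trapping ≈ V_trapped / C = 66.961 / 35.832 = 1.869 cmH2O.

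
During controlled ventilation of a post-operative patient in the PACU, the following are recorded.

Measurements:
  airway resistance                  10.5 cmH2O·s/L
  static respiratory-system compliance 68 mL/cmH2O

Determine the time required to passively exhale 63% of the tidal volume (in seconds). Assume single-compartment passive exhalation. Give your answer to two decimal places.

τ = R × C = 10.5 × 68 mL/cmH2O = 10.5 × 0.068 L/cmH2O = 0.714 s.
Exhaled fraction f = 1 − e^(−t/τ) → t = −τ·ln(1 − f) = −0.714·ln(0.37) = 0.7099 s.

0.71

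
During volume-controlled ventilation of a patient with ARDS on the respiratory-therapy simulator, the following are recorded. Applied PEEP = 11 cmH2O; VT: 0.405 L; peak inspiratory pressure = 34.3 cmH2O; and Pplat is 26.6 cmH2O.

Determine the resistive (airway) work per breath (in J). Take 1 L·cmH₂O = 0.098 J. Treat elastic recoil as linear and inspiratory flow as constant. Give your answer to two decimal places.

With constant inspiratory flow the resistive pressure is constant at PIP − Pplat = 34.3 − 26.6 = 7.7 cmH2O, so resistive work = 7.7 × 0.405 = 3.119 L·cmH2O.
× 0.098 J/(L·cmH2O) → 0.3057 J.

0.31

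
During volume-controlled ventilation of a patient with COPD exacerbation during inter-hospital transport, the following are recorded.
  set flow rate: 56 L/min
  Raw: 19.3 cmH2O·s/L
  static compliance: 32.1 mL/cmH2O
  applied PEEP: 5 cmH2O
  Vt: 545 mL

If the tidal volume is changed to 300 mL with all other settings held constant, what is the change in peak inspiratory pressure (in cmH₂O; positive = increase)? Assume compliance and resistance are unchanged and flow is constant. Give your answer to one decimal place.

-7.6

PIP = Vt/C + R·V̇ + PEEP (constant-flow equation of motion).
Only the elastic term changes: ΔPIP = ΔVt / C = (300 − 545) / 32.1 = -7.632 cmH2O.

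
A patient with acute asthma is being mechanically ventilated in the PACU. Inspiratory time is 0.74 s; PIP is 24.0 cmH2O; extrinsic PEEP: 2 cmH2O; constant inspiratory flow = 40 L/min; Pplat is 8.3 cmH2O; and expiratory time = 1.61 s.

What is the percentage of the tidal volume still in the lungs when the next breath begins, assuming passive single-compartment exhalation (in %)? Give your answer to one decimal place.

Flow: 40 L/min ÷ 60 = 0.6667 L/s.
Vt = flow × Ti = 0.6667 L/s × 0.74 s × 1000 mL/L = 493.36 mL.
R = (PIP − Pplat)/V̇ = (24.0 − 8.3) / 0.6667 = 15.7/0.6667 = 23.549 cmH2O·s/L.
C = Vt/(Pplat − PEEP) = 493.36 / (8.3 − 2) = 493.36/6.3 = 78.311 mL/cmH2O.
τ = R × C = 23.549 × 0.07831 L/cmH2O = 1.844 s.
Fraction remaining at end-expiration = e^(−Te/τ) = e^(−1.61/1.844) = 0.4177 → 41.77%.

41.8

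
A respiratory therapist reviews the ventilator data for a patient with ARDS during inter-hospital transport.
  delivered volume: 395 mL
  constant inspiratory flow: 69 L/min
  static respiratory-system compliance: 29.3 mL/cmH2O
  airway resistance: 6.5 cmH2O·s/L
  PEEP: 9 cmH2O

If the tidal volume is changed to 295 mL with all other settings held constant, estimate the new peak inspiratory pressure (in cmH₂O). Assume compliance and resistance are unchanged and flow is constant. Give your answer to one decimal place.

Flow: 69 L/min ÷ 60 = 1.15 L/s.
PIP = Vt/C + R·V̇ + PEEP (constant-flow equation of motion).
Only the elastic term changes: ΔPIP = ΔVt / C = (295 − 395) / 29.3 = -3.413 cmH2O.
Original PIP = 395/29.3 + 6.5×1.15 + 9 = 29.956 cmH2O; new PIP = 29.956 + (-3.413) = 26.543 cmH2O.

26.5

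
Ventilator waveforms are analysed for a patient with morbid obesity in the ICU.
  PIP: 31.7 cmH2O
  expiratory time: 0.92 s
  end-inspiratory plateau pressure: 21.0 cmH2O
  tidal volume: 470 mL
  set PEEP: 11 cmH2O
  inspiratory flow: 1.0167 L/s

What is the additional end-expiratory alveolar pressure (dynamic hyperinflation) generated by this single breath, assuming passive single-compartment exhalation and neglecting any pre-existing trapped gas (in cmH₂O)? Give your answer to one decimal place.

1.6

R = (PIP − Pplat)/V̇ = (31.7 − 21.0) / 1.0167 = 10.7/1.0167 = 10.524 cmH2O·s/L.
C = Vt/(Pplat − PEEP) = 470.0 / (21.0 − 11) = 470.0/10.0 = 47.0 mL/cmH2O.
τ = R × C = 10.524 × 0.047 L/cmH2O = 0.4946 s.
Fraction remaining = e^(−Te/τ) = e^(−0.92/0.4946) = 0.1557; trapped volume = 470.0 × 0.1557 = 73.179 mL.
Additional alveolar pressure from trapping ≈ V_trapped / C = 73.179 / 47.0 = 1.557 cmH2O.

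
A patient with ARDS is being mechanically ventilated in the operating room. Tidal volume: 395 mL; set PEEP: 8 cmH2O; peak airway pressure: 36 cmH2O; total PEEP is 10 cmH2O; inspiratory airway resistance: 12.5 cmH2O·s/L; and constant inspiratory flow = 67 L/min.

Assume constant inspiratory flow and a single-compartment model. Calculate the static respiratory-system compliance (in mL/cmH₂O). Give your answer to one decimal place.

32.8

Flow: 67 L/min ÷ 60 = 1.1167 L/s.
Total PEEP = 10 cmH2O (set 8 + intrinsic 2); this is the baseline alveolar pressure.
Equation of motion (constant flow): PIP = Vt/C + R·V̇ + PEEP.
Vt/C = PIP − R·V̇ − PEEP = 36 − 12.5×1.1167 − 10 = 36 − 13.959 − 10 = 12.041 cmH2O.
C = Vt / 12.041 = 395 / 12.041 = 32.805 mL/cmH2O.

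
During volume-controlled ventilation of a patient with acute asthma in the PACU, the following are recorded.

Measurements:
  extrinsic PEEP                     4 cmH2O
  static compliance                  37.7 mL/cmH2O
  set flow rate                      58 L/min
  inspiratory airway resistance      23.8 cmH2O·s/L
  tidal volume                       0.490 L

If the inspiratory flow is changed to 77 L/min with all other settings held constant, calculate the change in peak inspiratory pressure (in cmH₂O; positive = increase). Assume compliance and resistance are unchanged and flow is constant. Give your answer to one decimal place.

Flow: 58 L/min ÷ 60 = 0.9667 L/s.
New flow: 77 L/min ÷ 60 = 1.2833 L/s.
PIP = Vt/C + R·V̇ + PEEP (constant-flow equation of motion).
Only the resistive term changes: ΔPIP = R × ΔV̇ = 23.8 × (1.2833 − 0.9667) = 23.8 × 0.3166 = 7.535 cmH2O.

7.5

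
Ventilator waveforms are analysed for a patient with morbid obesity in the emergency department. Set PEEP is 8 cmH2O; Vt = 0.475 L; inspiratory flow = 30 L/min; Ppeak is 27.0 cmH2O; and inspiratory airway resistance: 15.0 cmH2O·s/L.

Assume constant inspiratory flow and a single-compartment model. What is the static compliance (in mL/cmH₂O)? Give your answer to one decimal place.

Flow: 30 L/min ÷ 60 = 0.5 L/s.
Equation of motion (constant flow): PIP = Vt/C + R·V̇ + PEEP.
Vt/C = PIP − R·V̇ − PEEP = 27.0 − 15.0×0.5 − 8 = 27.0 − 7.5 − 8 = 11.5 cmH2O.
C = Vt / 11.5 = 475 / 11.5 = 41.304 mL/cmH2O.

41.3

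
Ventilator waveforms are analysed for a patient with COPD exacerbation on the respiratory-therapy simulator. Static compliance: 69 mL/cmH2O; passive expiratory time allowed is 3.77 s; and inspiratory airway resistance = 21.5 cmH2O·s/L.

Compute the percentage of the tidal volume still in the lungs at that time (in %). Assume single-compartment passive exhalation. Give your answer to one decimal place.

7.9

τ = R × C = 21.5 × 69 mL/cmH2O = 21.5 × 0.069 L/cmH2O = 1.484 s.
Passive exhalation: V(t)/V₀ = e^(−t/τ) = e^(−3.77/1.484) = 0.07883.
Fraction remaining = 0.07883 → 7.883%.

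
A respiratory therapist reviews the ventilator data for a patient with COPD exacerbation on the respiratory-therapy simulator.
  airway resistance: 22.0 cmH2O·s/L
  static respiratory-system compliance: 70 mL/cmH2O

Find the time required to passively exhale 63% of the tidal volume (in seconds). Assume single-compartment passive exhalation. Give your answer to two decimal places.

τ = R × C = 22.0 × 70 mL/cmH2O = 22.0 × 0.070 L/cmH2O = 1.54 s.
Exhaled fraction f = 1 − e^(−t/τ) → t = −τ·ln(1 − f) = −1.54·ln(0.37) = 1.531 s.

1.53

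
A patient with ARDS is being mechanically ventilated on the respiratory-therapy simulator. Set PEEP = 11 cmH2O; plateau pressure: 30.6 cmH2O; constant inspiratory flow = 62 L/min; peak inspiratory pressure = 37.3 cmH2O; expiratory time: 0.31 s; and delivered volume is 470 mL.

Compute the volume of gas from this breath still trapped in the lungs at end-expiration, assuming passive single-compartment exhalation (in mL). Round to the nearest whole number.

Flow: 62 L/min ÷ 60 = 1.0333 L/s.
R = (PIP − Pplat)/V̇ = (37.3 − 30.6) / 1.0333 = 6.7/1.0333 = 6.484 cmH2O·s/L.
C = Vt/(Pplat − PEEP) = 470.0 / (30.6 − 11) = 470.0/19.6 = 23.98 mL/cmH2O.
τ = R × C = 6.484 × 0.02398 L/cmH2O = 0.1555 s.
Fraction remaining = e^(−Te/τ) = e^(−0.31/0.1555) = 0.1362.
Trapped volume = 470.0 × 0.1362 = 64.014 mL.

64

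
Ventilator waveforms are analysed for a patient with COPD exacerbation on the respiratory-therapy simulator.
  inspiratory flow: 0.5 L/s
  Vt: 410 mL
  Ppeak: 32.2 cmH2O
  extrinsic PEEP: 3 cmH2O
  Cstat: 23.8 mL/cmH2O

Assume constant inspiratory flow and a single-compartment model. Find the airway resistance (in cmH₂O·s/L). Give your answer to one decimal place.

Equation of motion (constant flow): PIP = Vt/C + R·V̇ + PEEP.
R·V̇ = PIP − Vt/C − PEEP = 32.2 − 410/23.8 − 3 = 32.2 − 17.227 − 3 = 11.973 cmH2O.
R = 11.973 / 0.5 = 23.946 cmH2O·s/L.

23.9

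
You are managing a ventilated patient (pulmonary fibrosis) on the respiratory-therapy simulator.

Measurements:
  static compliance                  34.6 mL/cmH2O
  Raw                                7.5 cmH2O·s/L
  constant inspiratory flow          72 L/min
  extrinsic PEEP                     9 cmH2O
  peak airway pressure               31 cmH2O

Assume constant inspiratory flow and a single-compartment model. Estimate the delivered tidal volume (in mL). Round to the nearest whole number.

Flow: 72 L/min ÷ 60 = 1.2 L/s.
Equation of motion (constant flow): PIP = Vt/C + R·V̇ + PEEP.
Vt/C = PIP − R·V̇ − PEEP = 31 − 9.0 − 9 = 13.0 cmH2O.
Vt = C × 13.0 = 34.6 × 13.0 = 449.8 mL.

450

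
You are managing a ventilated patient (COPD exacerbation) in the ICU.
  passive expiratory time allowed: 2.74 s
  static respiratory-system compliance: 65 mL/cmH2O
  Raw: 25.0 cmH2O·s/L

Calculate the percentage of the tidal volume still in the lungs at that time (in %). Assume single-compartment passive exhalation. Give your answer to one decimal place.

τ = R × C = 25.0 × 65 mL/cmH2O = 25.0 × 0.065 L/cmH2O = 1.625 s.
Passive exhalation: V(t)/V₀ = e^(−t/τ) = e^(−2.74/1.625) = 0.1852.
Fraction remaining = 0.1852 → 18.52%.

18.5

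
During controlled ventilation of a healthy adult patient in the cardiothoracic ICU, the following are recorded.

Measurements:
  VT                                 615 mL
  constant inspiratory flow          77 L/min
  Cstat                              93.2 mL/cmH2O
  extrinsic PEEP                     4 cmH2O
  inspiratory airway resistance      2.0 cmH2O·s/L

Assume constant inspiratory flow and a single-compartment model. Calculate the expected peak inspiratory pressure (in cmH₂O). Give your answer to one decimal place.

13.2

Flow: 77 L/min ÷ 60 = 1.2833 L/s.
Equation of motion (constant flow): PIP = Vt/C + R·V̇ + PEEP.
PIP = 615/93.2 + 2.0×1.2833 + 4 = 6.599 + 2.567 + 4 = 13.166 cmH2O.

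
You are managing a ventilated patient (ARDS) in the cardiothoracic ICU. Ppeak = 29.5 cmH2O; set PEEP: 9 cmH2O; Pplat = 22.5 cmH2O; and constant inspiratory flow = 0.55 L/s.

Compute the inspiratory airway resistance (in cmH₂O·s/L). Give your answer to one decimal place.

Raw = (PIP − Pplat) / flow = (29.5 − 22.5) / 0.55 = 7.0 / 0.55 = 12.727 cmH2O·s/L.

12.7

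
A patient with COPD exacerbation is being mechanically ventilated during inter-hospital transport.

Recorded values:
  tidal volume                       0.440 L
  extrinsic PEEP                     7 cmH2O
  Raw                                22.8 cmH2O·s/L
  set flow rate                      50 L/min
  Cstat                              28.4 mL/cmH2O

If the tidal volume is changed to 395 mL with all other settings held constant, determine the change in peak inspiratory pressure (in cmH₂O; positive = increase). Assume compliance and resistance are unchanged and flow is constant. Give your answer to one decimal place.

-1.6

PIP = Vt/C + R·V̇ + PEEP (constant-flow equation of motion).
Only the elastic term changes: ΔPIP = ΔVt / C = (395 − 440) / 28.4 = -1.585 cmH2O.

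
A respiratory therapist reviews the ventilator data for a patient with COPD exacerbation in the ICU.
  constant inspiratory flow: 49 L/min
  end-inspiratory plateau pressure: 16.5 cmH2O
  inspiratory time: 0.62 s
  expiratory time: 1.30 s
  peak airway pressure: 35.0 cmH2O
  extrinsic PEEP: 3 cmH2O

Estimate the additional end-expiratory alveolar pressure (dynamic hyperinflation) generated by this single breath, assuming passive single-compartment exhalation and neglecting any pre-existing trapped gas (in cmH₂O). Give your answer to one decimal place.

2.9

Flow: 49 L/min ÷ 60 = 0.8167 L/s.
Vt = flow × Ti = 0.8167 L/s × 0.62 s × 1000 mL/L = 506.35 mL.
R = (PIP − Pplat)/V̇ = (35.0 − 16.5) / 0.8167 = 18.5/0.8167 = 22.652 cmH2O·s/L.
C = Vt/(Pplat − PEEP) = 506.35 / (16.5 − 3) = 506.35/13.5 = 37.507 mL/cmH2O.
τ = R × C = 22.652 × 0.03751 L/cmH2O = 0.8497 s.
Fraction remaining = e^(−Te/τ) = e^(−1.30/0.8497) = 0.2165; trapped volume = 506.35 × 0.2165 = 109.62 mL.
Additional alveolar pressure from trapping ≈ V_trapped / C = 109.62 / 37.507 = 2.923 cmH2O.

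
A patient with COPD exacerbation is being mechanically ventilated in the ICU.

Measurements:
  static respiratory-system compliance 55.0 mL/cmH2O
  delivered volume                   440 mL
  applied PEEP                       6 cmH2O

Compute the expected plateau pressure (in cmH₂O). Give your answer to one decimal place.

Pplat = PEEP + Vt / Cstat = 6 + 440 / 55.0 = 6 + 8.0 = 14.0 cmH2O.

14.0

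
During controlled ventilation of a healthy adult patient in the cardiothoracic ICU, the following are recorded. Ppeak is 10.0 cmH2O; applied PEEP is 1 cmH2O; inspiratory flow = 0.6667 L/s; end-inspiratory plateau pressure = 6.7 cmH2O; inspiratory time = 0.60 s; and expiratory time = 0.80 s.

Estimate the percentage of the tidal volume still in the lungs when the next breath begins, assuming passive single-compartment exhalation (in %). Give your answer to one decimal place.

Vt = flow × Ti = 0.6667 L/s × 0.60 s × 1000 mL/L = 400.02 mL.
R = (PIP − Pplat)/V̇ = (10.0 − 6.7) / 0.6667 = 3.3/0.6667 = 4.95 cmH2O·s/L.
C = Vt/(Pplat − PEEP) = 400.02 / (6.7 − 1) = 400.02/5.7 = 70.179 mL/cmH2O.
τ = R × C = 4.95 × 0.07018 L/cmH2O = 0.3474 s.
Fraction remaining at end-expiration = e^(−Te/τ) = e^(−0.80/0.3474) = 0.09998 → 9.998%.

10.0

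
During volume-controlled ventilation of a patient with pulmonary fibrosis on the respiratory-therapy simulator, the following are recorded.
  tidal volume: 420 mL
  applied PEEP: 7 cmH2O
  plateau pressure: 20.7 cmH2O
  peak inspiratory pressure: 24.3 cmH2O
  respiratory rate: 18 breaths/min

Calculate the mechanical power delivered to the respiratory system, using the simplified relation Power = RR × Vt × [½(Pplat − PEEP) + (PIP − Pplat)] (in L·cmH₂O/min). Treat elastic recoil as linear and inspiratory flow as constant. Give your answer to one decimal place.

Per-breath work = Vt × [½(Pplat−PEEP) + (PIP−Pplat)] = 0.420 × [0.5×13.7 + 3.6] = 0.420 × 10.45 = 4.389 L·cmH2O.
Power = 18 × 4.389 = 79.002 L·cmH2O/min.

79.0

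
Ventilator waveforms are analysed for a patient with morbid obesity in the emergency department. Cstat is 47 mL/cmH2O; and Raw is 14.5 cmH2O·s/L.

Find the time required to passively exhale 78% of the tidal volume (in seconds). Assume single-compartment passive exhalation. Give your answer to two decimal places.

1.03

τ = R × C = 14.5 × 47 mL/cmH2O = 14.5 × 0.047 L/cmH2O = 0.6815 s.
Exhaled fraction f = 1 − e^(−t/τ) → t = −τ·ln(1 − f) = −0.6815·ln(0.22) = 1.032 s.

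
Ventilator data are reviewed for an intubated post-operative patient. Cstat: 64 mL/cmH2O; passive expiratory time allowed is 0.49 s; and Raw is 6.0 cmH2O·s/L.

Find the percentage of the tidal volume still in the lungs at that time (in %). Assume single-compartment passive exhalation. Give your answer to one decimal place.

τ = R × C = 6.0 × 64 mL/cmH2O = 6.0 × 0.064 L/cmH2O = 0.384 s.
Passive exhalation: V(t)/V₀ = e^(−t/τ) = e^(−0.49/0.384) = 0.2791.
Fraction remaining = 0.2791 → 27.91%.

27.9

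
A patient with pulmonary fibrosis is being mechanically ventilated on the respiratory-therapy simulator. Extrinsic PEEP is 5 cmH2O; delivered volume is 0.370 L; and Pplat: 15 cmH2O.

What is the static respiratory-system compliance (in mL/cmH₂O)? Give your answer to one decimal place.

Cstat = Vt / (Pplat − PEEP) = 370 / (15 − 5) = 370 / 10.0 = 37.0 mL/cmH2O.

37.0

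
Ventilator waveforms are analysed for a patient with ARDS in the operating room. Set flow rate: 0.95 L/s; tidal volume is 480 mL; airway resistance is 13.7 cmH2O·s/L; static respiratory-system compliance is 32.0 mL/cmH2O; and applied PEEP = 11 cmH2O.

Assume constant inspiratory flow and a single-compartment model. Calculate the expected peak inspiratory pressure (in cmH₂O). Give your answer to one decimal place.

Equation of motion (constant flow): PIP = Vt/C + R·V̇ + PEEP.
PIP = 480/32.0 + 13.7×0.95 + 11 = 15.0 + 13.015 + 11 = 39.015 cmH2O.

39.0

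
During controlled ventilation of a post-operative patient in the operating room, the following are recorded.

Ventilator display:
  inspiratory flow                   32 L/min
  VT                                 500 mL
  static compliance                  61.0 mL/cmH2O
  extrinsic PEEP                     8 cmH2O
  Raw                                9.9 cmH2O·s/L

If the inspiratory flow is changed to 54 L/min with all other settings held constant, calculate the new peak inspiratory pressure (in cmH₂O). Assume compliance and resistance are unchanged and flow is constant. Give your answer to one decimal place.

25.1

Flow: 32 L/min ÷ 60 = 0.5333 L/s.
New flow: 54 L/min ÷ 60 = 0.9 L/s.
PIP = Vt/C + R·V̇ + PEEP (constant-flow equation of motion).
Only the resistive term changes: ΔPIP = R × ΔV̇ = 9.9 × (0.9 − 0.5333) = 9.9 × 0.3667 = 3.63 cmH2O.
Original PIP = 500/61.0 + 9.9×0.5333 + 8 = 21.476 cmH2O; new PIP = 21.476 + (3.63) = 25.106 cmH2O.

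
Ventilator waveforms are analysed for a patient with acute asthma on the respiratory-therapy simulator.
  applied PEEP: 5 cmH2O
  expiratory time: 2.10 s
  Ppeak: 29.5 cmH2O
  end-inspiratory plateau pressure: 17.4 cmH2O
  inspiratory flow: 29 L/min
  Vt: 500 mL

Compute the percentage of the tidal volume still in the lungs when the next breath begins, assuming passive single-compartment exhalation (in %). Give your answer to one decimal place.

Flow: 29 L/min ÷ 60 = 0.4833 L/s.
R = (PIP − Pplat)/V̇ = (29.5 − 17.4) / 0.4833 = 12.1/0.4833 = 25.036 cmH2O·s/L.
C = Vt/(Pplat − PEEP) = 500.0 / (17.4 − 5) = 500.0/12.4 = 40.323 mL/cmH2O.
τ = R × C = 25.036 × 0.04032 L/cmH2O = 1.009 s.
Fraction remaining at end-expiration = e^(−Te/τ) = e^(−2.10/1.009) = 0.1248 → 12.48%.

12.5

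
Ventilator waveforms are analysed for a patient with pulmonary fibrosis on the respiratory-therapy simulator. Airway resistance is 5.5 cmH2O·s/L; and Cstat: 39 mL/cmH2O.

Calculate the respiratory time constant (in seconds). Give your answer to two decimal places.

τ = R × C = 5.5 × 39 mL/cmH2O = 5.5 × 0.039 L/cmH2O = 0.2145 s.

0.21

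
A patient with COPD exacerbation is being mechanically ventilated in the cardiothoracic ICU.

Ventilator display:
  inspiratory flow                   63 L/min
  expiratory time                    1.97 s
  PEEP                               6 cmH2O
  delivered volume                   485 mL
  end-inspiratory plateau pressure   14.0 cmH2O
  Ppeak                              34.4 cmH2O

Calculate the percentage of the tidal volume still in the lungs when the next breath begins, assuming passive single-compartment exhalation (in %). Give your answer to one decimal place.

Flow: 63 L/min ÷ 60 = 1.05 L/s.
R = (PIP − Pplat)/V̇ = (34.4 − 14.0) / 1.05 = 20.4/1.05 = 19.429 cmH2O·s/L.
C = Vt/(Pplat − PEEP) = 485.0 / (14.0 − 6) = 485.0/8.0 = 60.625 mL/cmH2O.
τ = R × C = 19.429 × 0.06063 L/cmH2O = 1.178 s.
Fraction remaining at end-expiration = e^(−Te/τ) = e^(−1.97/1.178) = 0.1878 → 18.78%.

18.8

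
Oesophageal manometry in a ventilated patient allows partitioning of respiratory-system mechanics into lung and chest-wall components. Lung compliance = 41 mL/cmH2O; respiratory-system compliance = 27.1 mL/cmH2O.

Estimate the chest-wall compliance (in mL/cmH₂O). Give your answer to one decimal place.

1/Ccw = 1/Crs − 1/CL.
1/Ccw = 1/27.1 − 1/41 = 0.01251.
Ccw = 79.936 mL/cmH2O.

79.9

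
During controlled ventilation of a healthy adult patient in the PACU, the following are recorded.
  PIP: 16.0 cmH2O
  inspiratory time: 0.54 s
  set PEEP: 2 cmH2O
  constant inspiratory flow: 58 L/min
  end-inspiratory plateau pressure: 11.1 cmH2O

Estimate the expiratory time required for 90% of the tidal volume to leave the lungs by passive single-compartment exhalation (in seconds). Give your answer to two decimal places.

Flow: 58 L/min ÷ 60 = 0.9667 L/s.
Vt = flow × Ti = 0.9667 L/s × 0.54 s × 1000 mL/L = 522.02 mL.
R = (PIP − Pplat)/V̇ = (16.0 − 11.1) / 0.9667 = 4.9/0.9667 = 5.069 cmH2O·s/L.
C = Vt/(Pplat − PEEP) = 522.02 / (11.1 − 2) = 522.02/9.1 = 57.365 mL/cmH2O.
τ = R × C = 5.069 × 0.05737 L/cmH2O = 0.2908 s.
t = −τ·ln(1 − 0.90) = −0.2908·ln(0.1) = 0.6696 s.

0.67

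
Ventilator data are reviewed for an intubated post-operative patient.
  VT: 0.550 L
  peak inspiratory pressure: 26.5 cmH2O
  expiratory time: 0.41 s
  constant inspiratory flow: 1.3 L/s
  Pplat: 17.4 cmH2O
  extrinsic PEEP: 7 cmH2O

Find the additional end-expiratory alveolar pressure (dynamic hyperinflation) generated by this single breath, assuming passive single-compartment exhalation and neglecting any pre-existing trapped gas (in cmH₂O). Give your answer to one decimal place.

R = (PIP − Pplat)/V̇ = (26.5 − 17.4) / 1.3 = 9.1/1.3 = 7.0 cmH2O·s/L.
C = Vt/(Pplat − PEEP) = 550.0 / (17.4 − 7) = 550.0/10.4 = 52.885 mL/cmH2O.
τ = R × C = 7.0 × 0.05289 L/cmH2O = 0.3702 s.
Fraction remaining = e^(−Te/τ) = e^(−0.41/0.3702) = 0.3304; trapped volume = 550.0 × 0.3304 = 181.72 mL.
Additional alveolar pressure from trapping ≈ V_trapped / C = 181.72 / 52.885 = 3.436 cmH2O.

3.4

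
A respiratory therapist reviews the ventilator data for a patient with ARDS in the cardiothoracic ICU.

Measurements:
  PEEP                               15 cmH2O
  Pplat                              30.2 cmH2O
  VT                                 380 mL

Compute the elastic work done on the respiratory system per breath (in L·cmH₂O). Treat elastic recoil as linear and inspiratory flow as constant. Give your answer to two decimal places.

Elastic work ≈ ½ × (Pplat − PEEP) × Vt = 0.5 × (30.2 − 15) × 0.380 L = 0.5 × 15.2 × 0.380 = 2.888 L·cmH2O.

2.89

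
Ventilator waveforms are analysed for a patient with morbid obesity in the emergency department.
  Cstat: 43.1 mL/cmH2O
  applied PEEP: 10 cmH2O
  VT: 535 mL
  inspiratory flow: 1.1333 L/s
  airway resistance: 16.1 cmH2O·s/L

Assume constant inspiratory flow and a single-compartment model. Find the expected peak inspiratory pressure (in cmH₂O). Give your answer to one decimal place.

Equation of motion (constant flow): PIP = Vt/C + R·V̇ + PEEP.
PIP = 535/43.1 + 16.1×1.1333 + 10 = 12.413 + 18.246 + 10 = 40.659 cmH2O.

40.7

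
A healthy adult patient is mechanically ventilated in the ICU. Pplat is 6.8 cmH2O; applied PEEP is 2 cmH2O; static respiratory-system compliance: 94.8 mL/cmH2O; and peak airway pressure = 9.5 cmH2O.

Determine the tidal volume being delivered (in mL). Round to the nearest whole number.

Vt = Cstat × (Pplat − PEEP) = 94.8 × (6.8 − 2) = 94.8 × 4.8 = 455.04 mL.

455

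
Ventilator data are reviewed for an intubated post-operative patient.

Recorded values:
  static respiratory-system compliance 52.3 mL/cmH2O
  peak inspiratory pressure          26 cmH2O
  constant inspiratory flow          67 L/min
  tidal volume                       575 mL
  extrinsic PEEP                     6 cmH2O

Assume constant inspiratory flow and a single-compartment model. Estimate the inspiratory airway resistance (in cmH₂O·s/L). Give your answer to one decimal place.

8.1

Flow: 67 L/min ÷ 60 = 1.1167 L/s.
Equation of motion (constant flow): PIP = Vt/C + R·V̇ + PEEP.
R·V̇ = PIP − Vt/C − PEEP = 26 − 575/52.3 − 6 = 26 − 10.994 − 6 = 9.006 cmH2O.
R = 9.006 / 1.1167 = 8.065 cmH2O·s/L.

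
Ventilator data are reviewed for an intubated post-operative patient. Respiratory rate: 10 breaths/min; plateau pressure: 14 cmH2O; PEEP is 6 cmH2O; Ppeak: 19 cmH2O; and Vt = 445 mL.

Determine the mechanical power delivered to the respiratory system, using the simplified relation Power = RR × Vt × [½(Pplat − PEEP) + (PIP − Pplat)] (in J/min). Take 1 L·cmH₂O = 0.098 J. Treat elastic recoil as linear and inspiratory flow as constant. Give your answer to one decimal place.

3.9

Per-breath work = Vt × [½(Pplat−PEEP) + (PIP−Pplat)] = 0.445 × [0.5×8.0 + 5.0] = 0.445 × 9.0 = 4.005 L·cmH2O.
Power = 10 × 4.005 = 40.05 L·cmH2O/min.
× 0.098 J/(L·cmH2O) → 3.925 J/min.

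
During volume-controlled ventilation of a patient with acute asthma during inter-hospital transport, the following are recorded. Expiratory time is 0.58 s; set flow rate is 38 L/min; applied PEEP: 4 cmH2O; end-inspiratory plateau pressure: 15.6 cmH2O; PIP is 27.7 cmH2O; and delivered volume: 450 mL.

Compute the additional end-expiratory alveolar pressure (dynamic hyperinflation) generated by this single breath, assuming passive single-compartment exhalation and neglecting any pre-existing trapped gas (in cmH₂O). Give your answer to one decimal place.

5.3

Flow: 38 L/min ÷ 60 = 0.6333 L/s.
R = (PIP − Pplat)/V̇ = (27.7 − 15.6) / 0.6333 = 12.1/0.6333 = 19.106 cmH2O·s/L.
C = Vt/(Pplat − PEEP) = 450.0 / (15.6 − 4) = 450.0/11.6 = 38.793 mL/cmH2O.
τ = R × C = 19.106 × 0.03879 L/cmH2O = 0.7411 s.
Fraction remaining = e^(−Te/τ) = e^(−0.58/0.7411) = 0.4572; trapped volume = 450.0 × 0.4572 = 205.74 mL.
Additional alveolar pressure from trapping ≈ V_trapped / C = 205.74 / 38.793 = 5.304 cmH2O.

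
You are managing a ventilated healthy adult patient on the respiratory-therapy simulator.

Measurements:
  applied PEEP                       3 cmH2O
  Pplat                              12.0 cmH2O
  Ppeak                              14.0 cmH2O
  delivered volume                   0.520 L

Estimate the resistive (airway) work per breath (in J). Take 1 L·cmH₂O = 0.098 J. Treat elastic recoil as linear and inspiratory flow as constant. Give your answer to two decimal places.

With constant inspiratory flow the resistive pressure is constant at PIP − Pplat = 14.0 − 12.0 = 2.0 cmH2O, so resistive work = 2.0 × 0.520 = 1.04 L·cmH2O.
× 0.098 J/(L·cmH2O) → 0.1019 J.

0.10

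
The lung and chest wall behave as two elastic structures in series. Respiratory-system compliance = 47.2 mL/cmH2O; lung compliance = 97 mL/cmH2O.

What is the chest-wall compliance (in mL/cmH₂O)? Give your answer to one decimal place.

1/Ccw = 1/Crs − 1/CL.
1/Ccw = 1/47.2 − 1/97 = 0.01088.
Ccw = 91.912 mL/cmH2O.

91.9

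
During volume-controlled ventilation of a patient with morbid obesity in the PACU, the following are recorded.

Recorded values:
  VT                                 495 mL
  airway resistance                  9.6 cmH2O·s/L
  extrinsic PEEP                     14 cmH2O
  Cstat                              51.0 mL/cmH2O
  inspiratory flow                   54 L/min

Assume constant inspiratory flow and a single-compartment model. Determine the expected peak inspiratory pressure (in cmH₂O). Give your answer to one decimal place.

Flow: 54 L/min ÷ 60 = 0.9 L/s.
Equation of motion (constant flow): PIP = Vt/C + R·V̇ + PEEP.
PIP = 495/51.0 + 9.6×0.9 + 14 = 9.706 + 8.64 + 14 = 32.346 cmH2O.

32.3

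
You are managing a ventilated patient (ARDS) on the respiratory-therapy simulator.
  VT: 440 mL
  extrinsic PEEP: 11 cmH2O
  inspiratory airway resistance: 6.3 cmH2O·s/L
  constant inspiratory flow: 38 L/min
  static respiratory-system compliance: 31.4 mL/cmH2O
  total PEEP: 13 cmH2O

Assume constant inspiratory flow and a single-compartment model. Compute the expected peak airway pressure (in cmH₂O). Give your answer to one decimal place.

31.0

Flow: 38 L/min ÷ 60 = 0.6333 L/s.
Total PEEP = 13 cmH2O (set 11 + intrinsic 2); this is the baseline alveolar pressure.
Equation of motion (constant flow): PIP = Vt/C + R·V̇ + PEEP.
PIP = 440/31.4 + 6.3×0.6333 + 13 = 14.013 + 3.99 + 13 = 31.003 cmH2O.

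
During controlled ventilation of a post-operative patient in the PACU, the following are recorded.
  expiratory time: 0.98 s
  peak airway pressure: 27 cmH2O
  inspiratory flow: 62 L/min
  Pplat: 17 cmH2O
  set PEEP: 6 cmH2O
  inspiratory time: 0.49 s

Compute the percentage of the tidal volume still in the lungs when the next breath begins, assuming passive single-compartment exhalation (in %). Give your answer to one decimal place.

11.1

Flow: 62 L/min ÷ 60 = 1.0333 L/s.
Vt = flow × Ti = 1.0333 L/s × 0.49 s × 1000 mL/L = 506.32 mL.
R = (PIP − Pplat)/V̇ = (27 − 17) / 1.0333 = 10.0/1.0333 = 9.678 cmH2O·s/L.
C = Vt/(Pplat − PEEP) = 506.32 / (17 − 6) = 506.32/11.0 = 46.029 mL/cmH2O.
τ = R × C = 9.678 × 0.04603 L/cmH2O = 0.4455 s.
Fraction remaining at end-expiration = e^(−Te/τ) = e^(−0.98/0.4455) = 0.1108 → 11.08%.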